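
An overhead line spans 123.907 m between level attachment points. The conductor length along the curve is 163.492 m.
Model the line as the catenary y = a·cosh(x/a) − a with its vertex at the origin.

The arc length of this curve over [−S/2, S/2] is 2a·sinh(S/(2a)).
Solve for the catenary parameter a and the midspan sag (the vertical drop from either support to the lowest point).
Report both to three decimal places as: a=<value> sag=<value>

seed: a₀ = √(S³/(24(L−S))) = √(123.907³/(24·39.585)) = 44.747916
iter 1: u=1.384500  f(a)=+3.972e+00  f'(a)=-2.132e+00  a ← 44.747916 − (+3.972e+00/-2.132e+00) = 46.610454
iter 2: u=1.329176  f(a)=+2.614e-01  f'(a)=-1.860e+00  a ← 46.610454 − (+2.614e-01/-1.860e+00) = 46.751001
iter 3: u=1.325180  f(a)=+1.309e-03  f'(a)=-1.842e+00  a ← 46.751001 − (+1.309e-03/-1.842e+00) = 46.751712
iter 4: u=1.325160  f(a)=+3.320e-08  f'(a)=-1.841e+00  a ← 46.751712 − (+3.320e-08/-1.841e+00) = 46.751712
iter 5: u=1.325160  f(a)=+0.000e+00  f'(a)=-1.841e+00  a ← 46.751712 − (+0.000e+00/-1.841e+00) = 46.751712
converged: |Δa| < 1e-12 after 5 iterations
sag = a·(cosh(S/(2a)) − 1) = 46.751712·(cosh(1.325160) − 1) = 47.419043
T_max/T_min = cosh(S/(2a)) = 2.014274

a=46.752 sag=47.419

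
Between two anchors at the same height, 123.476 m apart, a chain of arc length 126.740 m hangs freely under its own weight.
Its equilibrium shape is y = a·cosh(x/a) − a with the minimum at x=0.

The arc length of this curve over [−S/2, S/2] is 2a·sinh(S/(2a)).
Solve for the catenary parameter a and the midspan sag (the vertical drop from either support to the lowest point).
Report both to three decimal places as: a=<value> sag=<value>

seed: a₀ = √(S³/(24(L−S))) = √(123.476³/(24·3.264)) = 155.021927
iter 1: u=0.398253  f(a)=+2.598e-02  f'(a)=-4.278e-02  a ← 155.021927 − (+2.598e-02/-4.278e-02) = 155.629251
iter 2: u=0.396699  f(a)=+1.535e-04  f'(a)=-4.228e-02  a ← 155.629251 − (+1.535e-04/-4.228e-02) = 155.632881
iter 3: u=0.396690  f(a)=+5.426e-09  f'(a)=-4.227e-02  a ← 155.632881 − (+5.426e-09/-4.227e-02) = 155.632881
iter 4: u=0.396690  f(a)=-2.842e-14  f'(a)=-4.227e-02  a ← 155.632881 − (-2.842e-14/-4.227e-02) = 155.632881
converged: |Δa| < 1e-12 after 4 iterations
sag = a·(cosh(S/(2a)) − 1) = 155.632881·(cosh(0.396690) − 1) = 12.406848
T_max/T_min = cosh(S/(2a)) = 1.079719

a=155.633 sag=12.407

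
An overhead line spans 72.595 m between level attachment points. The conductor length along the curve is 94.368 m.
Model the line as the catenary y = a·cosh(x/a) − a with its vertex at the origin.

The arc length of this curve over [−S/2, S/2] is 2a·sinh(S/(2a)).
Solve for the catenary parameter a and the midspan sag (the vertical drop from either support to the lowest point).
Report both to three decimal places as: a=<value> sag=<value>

seed: a₀ = √(S³/(24(L−S))) = √(72.595³/(24·21.773)) = 27.057976
iter 1: u=1.341471  f(a)=+2.045e+00  f'(a)=-1.918e+00  a ← 27.057976 − (+2.045e+00/-1.918e+00) = 28.124147
iter 2: u=1.290617  f(a)=+1.271e-01  f'(a)=-1.687e+00  a ← 28.124147 − (+1.271e-01/-1.687e+00) = 28.199503
iter 3: u=1.287168  f(a)=+5.627e-04  f'(a)=-1.672e+00  a ← 28.199503 − (+5.627e-04/-1.672e+00) = 28.199839
iter 4: u=1.287153  f(a)=+1.114e-08  f'(a)=-1.672e+00  a ← 28.199839 − (+1.114e-08/-1.672e+00) = 28.199839
iter 5: u=1.287153  f(a)=-1.421e-14  f'(a)=-1.672e+00  a ← 28.199839 − (-1.421e-14/-1.672e+00) = 28.199839
converged: |Δa| < 1e-12 after 5 iterations
sag = a·(cosh(S/(2a)) − 1) = 28.199839·(cosh(1.287153) − 1) = 26.768886
T_max/T_min = cosh(S/(2a)) = 1.949257

a=28.200 sag=26.769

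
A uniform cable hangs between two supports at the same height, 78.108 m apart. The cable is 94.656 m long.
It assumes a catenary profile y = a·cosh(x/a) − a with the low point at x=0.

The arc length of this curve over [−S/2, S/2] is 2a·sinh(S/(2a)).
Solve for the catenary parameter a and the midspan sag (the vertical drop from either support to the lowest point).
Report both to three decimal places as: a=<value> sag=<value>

seed: a₀ = √(S³/(24(L−S))) = √(78.108³/(24·16.548)) = 34.638964
iter 1: u=1.127459  f(a)=+1.084e+00  f'(a)=-1.083e+00  a ← 34.638964 − (+1.084e+00/-1.083e+00) = 35.640448
iter 2: u=1.095777  f(a)=+4.880e-02  f'(a)=-9.871e-01  a ← 35.640448 − (+4.880e-02/-9.871e-01) = 35.689882
iter 3: u=1.094260  f(a)=+1.092e-04  f'(a)=-9.827e-01  a ← 35.689882 − (+1.092e-04/-9.827e-01) = 35.689993
iter 4: u=1.094256  f(a)=+5.490e-10  f'(a)=-9.827e-01  a ← 35.689993 − (+5.490e-10/-9.827e-01) = 35.689993
iter 5: u=1.094256  f(a)=+1.421e-14  f'(a)=-9.827e-01  a ← 35.689993 − (+1.421e-14/-9.827e-01) = 35.689993
converged: |Δa| < 1e-12 after 5 iterations
sag = a·(cosh(S/(2a)) − 1) = 35.689993·(cosh(1.094256) − 1) = 23.586606
T_max/T_min = cosh(S/(2a)) = 1.660875

a=35.690 sag=23.587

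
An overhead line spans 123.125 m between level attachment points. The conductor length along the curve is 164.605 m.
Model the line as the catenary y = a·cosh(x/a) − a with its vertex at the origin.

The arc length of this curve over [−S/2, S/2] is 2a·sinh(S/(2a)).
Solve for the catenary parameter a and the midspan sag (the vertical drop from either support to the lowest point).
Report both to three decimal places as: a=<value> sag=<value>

a=45.338 sag=48.626

seed: a₀ = √(S³/(24(L−S))) = √(123.125³/(24·41.480)) = 43.300645
iter 1: u=1.421746  f(a)=+4.400e+00  f'(a)=-2.332e+00  a ← 43.300645 − (+4.400e+00/-2.332e+00) = 45.187199
iter 2: u=1.362388  f(a)=+3.039e-01  f'(a)=-2.020e+00  a ← 45.187199 − (+3.039e-01/-2.020e+00) = 45.337621
iter 3: u=1.357868  f(a)=+1.687e-03  f'(a)=-1.998e+00  a ← 45.337621 − (+1.687e-03/-1.998e+00) = 45.338466
iter 4: u=1.357843  f(a)=+5.267e-08  f'(a)=-1.998e+00  a ← 45.338466 − (+5.267e-08/-1.998e+00) = 45.338466
iter 5: u=1.357843  f(a)=-2.842e-14  f'(a)=-1.998e+00  a ← 45.338466 − (-2.842e-14/-1.998e+00) = 45.338466
converged: |Δa| < 1e-12 after 5 iterations
sag = a·(cosh(S/(2a)) − 1) = 45.338466·(cosh(1.357843) − 1) = 48.625772
T_max/T_min = cosh(S/(2a)) = 2.072506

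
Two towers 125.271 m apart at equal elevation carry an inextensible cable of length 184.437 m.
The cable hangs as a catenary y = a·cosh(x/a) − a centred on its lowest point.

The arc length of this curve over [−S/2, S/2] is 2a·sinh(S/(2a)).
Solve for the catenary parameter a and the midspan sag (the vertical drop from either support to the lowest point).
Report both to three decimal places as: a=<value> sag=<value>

a=39.601 sag=60.761

seed: a₀ = √(S³/(24(L−S))) = √(125.271³/(24·59.166)) = 37.207808
iter 1: u=1.683397  f(a)=+8.972e+00  f'(a)=-4.178e+00  a ← 37.207808 − (+8.972e+00/-4.178e+00) = 39.355352
iter 2: u=1.591537  f(a)=+8.354e-01  f'(a)=-3.433e+00  a ← 39.355352 − (+8.354e-01/-3.433e+00) = 39.598700
iter 3: u=1.581756  f(a)=+8.885e-03  f'(a)=-3.360e+00  a ← 39.598700 − (+8.885e-03/-3.360e+00) = 39.601344
iter 4: u=1.581651  f(a)=+1.029e-06  f'(a)=-3.359e+00  a ← 39.601344 − (+1.029e-06/-3.359e+00) = 39.601344
iter 5: u=1.581651  f(a)=+8.527e-14  f'(a)=-3.359e+00  a ← 39.601344 − (+8.527e-14/-3.359e+00) = 39.601344
converged: |Δa| < 1e-12 after 5 iterations
sag = a·(cosh(S/(2a)) − 1) = 39.601344·(cosh(1.581651) − 1) = 60.760592
T_max/T_min = cosh(S/(2a)) = 2.534306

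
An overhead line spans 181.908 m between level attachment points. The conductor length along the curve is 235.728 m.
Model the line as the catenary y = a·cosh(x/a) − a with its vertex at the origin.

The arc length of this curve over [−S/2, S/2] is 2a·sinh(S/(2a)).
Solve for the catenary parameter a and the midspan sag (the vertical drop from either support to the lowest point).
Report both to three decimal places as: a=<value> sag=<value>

a=71.109 sag=66.544

seed: a₀ = √(S³/(24(L−S))) = √(181.908³/(24·53.820)) = 68.265336
iter 1: u=1.332360  f(a)=+4.984e+00  f'(a)=-1.875e+00  a ← 68.265336 − (+4.984e+00/-1.875e+00) = 70.923405
iter 2: u=1.282426  f(a)=+3.059e-01  f'(a)=-1.651e+00  a ← 70.923405 − (+3.059e-01/-1.651e+00) = 71.108641
iter 3: u=1.279085  f(a)=+1.319e-03  f'(a)=-1.637e+00  a ← 71.108641 − (+1.319e-03/-1.637e+00) = 71.109447
iter 4: u=1.279071  f(a)=+2.475e-08  f'(a)=-1.637e+00  a ← 71.109447 − (+2.475e-08/-1.637e+00) = 71.109447
iter 5: u=1.279071  f(a)=-2.842e-14  f'(a)=-1.637e+00  a ← 71.109447 − (-2.842e-14/-1.637e+00) = 71.109447
converged: |Δa| < 1e-12 after 5 iterations
sag = a·(cosh(S/(2a)) − 1) = 71.109447·(cosh(1.279071) − 1) = 66.544016
T_max/T_min = cosh(S/(2a)) = 1.935797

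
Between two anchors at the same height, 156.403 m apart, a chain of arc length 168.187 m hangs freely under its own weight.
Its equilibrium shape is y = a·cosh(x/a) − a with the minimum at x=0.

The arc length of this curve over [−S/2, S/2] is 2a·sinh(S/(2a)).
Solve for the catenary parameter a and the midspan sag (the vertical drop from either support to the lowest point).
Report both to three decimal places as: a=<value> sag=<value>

seed: a₀ = √(S³/(24(L−S))) = √(156.403³/(24·11.784)) = 116.309618
iter 1: u=0.672356  f(a)=+2.692e-01  f'(a)=-2.119e-01  a ← 116.309618 − (+2.692e-01/-2.119e-01) = 117.579975
iter 2: u=0.665092  f(a)=+4.475e-03  f'(a)=-2.049e-01  a ← 117.579975 − (+4.475e-03/-2.049e-01) = 117.601808
iter 3: u=0.664969  f(a)=+1.282e-06  f'(a)=-2.048e-01  a ← 117.601808 − (+1.282e-06/-2.048e-01) = 117.601814
iter 4: u=0.664968  f(a)=+8.527e-14  f'(a)=-2.048e-01  a ← 117.601814 − (+8.527e-14/-2.048e-01) = 117.601814
converged: |Δa| < 1e-12 after 4 iterations
sag = a·(cosh(S/(2a)) − 1) = 117.601814·(cosh(0.664968) − 1) = 26.973092
T_max/T_min = cosh(S/(2a)) = 1.229359

a=117.602 sag=26.973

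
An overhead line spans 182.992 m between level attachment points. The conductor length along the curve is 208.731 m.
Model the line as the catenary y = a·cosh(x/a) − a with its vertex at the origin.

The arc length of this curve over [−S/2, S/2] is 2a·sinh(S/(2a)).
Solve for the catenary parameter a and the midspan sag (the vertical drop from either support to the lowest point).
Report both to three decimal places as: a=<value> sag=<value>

a=101.634 sag=44.043

seed: a₀ = √(S³/(24(L−S))) = √(182.992³/(24·25.739)) = 99.597102
iter 1: u=0.918661  f(a)=+1.108e+00  f'(a)=-5.618e-01  a ← 99.597102 − (+1.108e+00/-5.618e-01) = 101.569606
iter 2: u=0.900821  f(a)=+3.378e-02  f'(a)=-5.280e-01  a ← 101.569606 − (+3.378e-02/-5.280e-01) = 101.633574
iter 3: u=0.900254  f(a)=+3.357e-05  f'(a)=-5.270e-01  a ← 101.633574 − (+3.357e-05/-5.270e-01) = 101.633638
iter 4: u=0.900253  f(a)=+3.322e-11  f'(a)=-5.270e-01  a ← 101.633638 − (+3.322e-11/-5.270e-01) = 101.633638
converged: |Δa| < 1e-12 after 4 iterations
sag = a·(cosh(S/(2a)) − 1) = 101.633638·(cosh(0.900253) − 1) = 44.042558
T_max/T_min = cosh(S/(2a)) = 1.433346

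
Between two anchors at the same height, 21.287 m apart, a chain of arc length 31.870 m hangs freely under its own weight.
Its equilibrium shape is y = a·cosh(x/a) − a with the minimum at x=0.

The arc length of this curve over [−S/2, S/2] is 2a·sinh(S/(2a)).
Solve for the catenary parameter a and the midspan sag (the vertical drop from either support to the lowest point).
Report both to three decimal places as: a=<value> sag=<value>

a=6.578 sag=10.661

seed: a₀ = √(S³/(24(L−S))) = √(21.287³/(24·10.583)) = 6.162567
iter 1: u=1.727121  f(a)=+1.695e+00  f'(a)=-4.575e+00  a ← 6.162567 − (+1.695e+00/-4.575e+00) = 6.533164
iter 2: u=1.629149  f(a)=+1.650e-01  f'(a)=-3.724e+00  a ← 6.533164 − (+1.650e-01/-3.724e+00) = 6.577464
iter 3: u=1.618177  f(a)=+1.934e-03  f'(a)=-3.637e+00  a ← 6.577464 − (+1.934e-03/-3.637e+00) = 6.577995
iter 4: u=1.618046  f(a)=+2.726e-07  f'(a)=-3.636e+00  a ← 6.577995 − (+2.726e-07/-3.636e+00) = 6.577996
iter 5: u=1.618046  f(a)=+7.105e-15  f'(a)=-3.636e+00  a ← 6.577996 − (+7.105e-15/-3.636e+00) = 6.577996
converged: |Δa| < 1e-12 after 5 iterations
sag = a·(cosh(S/(2a)) − 1) = 6.577996·(cosh(1.618046) − 1) = 10.661327
T_max/T_min = cosh(S/(2a)) = 2.620756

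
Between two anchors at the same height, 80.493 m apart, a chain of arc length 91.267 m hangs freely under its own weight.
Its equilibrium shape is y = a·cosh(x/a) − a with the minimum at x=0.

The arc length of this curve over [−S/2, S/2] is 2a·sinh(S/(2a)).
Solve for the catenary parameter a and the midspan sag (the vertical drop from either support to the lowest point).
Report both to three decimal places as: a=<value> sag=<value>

seed: a₀ = √(S³/(24(L−S))) = √(80.493³/(24·10.774)) = 44.910001
iter 1: u=0.896159  f(a)=+4.410e-01  f'(a)=-5.195e-01  a ← 44.910001 − (+4.410e-01/-5.195e-01) = 45.758953
iter 2: u=0.879533  f(a)=+1.282e-02  f'(a)=-4.897e-01  a ← 45.758953 − (+1.282e-02/-4.897e-01) = 45.785125
iter 3: u=0.879030  f(a)=+1.154e-05  f'(a)=-4.888e-01  a ← 45.785125 − (+1.154e-05/-4.888e-01) = 45.785148
iter 4: u=0.879030  f(a)=+9.351e-12  f'(a)=-4.888e-01  a ← 45.785148 − (+9.351e-12/-4.888e-01) = 45.785148
converged: |Δa| < 1e-12 after 4 iterations
sag = a·(cosh(S/(2a)) − 1) = 45.785148·(cosh(0.879030) − 1) = 18.857687
T_max/T_min = cosh(S/(2a)) = 1.411873

a=45.785 sag=18.858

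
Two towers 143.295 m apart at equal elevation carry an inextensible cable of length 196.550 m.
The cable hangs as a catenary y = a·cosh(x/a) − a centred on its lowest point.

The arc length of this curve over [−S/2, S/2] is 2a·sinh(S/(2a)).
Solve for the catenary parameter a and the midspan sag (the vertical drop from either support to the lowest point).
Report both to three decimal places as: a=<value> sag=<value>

seed: a₀ = √(S³/(24(L−S))) = √(143.295³/(24·53.255)) = 47.980055
iter 1: u=1.493277  f(a)=+6.263e+00  f'(a)=-2.756e+00  a ← 47.980055 − (+6.263e+00/-2.756e+00) = 50.252499
iter 2: u=1.425750  f(a)=+4.724e-01  f'(a)=-2.355e+00  a ← 50.252499 − (+4.724e-01/-2.355e+00) = 50.453144
iter 3: u=1.420080  f(a)=+3.173e-03  f'(a)=-2.323e+00  a ← 50.453144 − (+3.173e-03/-2.323e+00) = 50.454510
iter 4: u=1.420042  f(a)=+1.452e-07  f'(a)=-2.323e+00  a ← 50.454510 − (+1.452e-07/-2.323e+00) = 50.454510
iter 5: u=1.420042  f(a)=+0.000e+00  f'(a)=-2.323e+00  a ← 50.454510 − (+0.000e+00/-2.323e+00) = 50.454510
converged: |Δa| < 1e-12 after 5 iterations
sag = a·(cosh(S/(2a)) − 1) = 50.454510·(cosh(1.420042) − 1) = 60.015546
T_max/T_min = cosh(S/(2a)) = 2.189498

a=50.455 sag=60.016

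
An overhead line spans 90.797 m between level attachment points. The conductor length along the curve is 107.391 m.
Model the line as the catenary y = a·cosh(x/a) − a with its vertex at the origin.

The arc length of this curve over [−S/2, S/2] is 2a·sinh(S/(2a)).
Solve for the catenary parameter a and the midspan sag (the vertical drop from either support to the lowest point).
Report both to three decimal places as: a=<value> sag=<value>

a=44.495 sag=25.240

seed: a₀ = √(S³/(24(L−S))) = √(90.797³/(24·16.594)) = 43.353692
iter 1: u=1.047166  f(a)=+9.339e-01  f'(a)=-8.528e-01  a ← 43.353692 − (+9.339e-01/-8.528e-01) = 44.448807
iter 2: u=1.021366  f(a)=+3.656e-02  f'(a)=-7.872e-01  a ← 44.448807 − (+3.656e-02/-7.872e-01) = 44.495246
iter 3: u=1.020300  f(a)=+6.107e-05  f'(a)=-7.846e-01  a ← 44.495246 − (+6.107e-05/-7.846e-01) = 44.495323
iter 4: u=1.020298  f(a)=+1.710e-10  f'(a)=-7.846e-01  a ← 44.495323 − (+1.710e-10/-7.846e-01) = 44.495323
iter 5: u=1.020298  f(a)=+1.421e-14  f'(a)=-7.846e-01  a ← 44.495323 − (+1.421e-14/-7.846e-01) = 44.495323
converged: |Δa| < 1e-12 after 5 iterations
sag = a·(cosh(S/(2a)) − 1) = 44.495323·(cosh(1.020298) − 1) = 25.240181
T_max/T_min = cosh(S/(2a)) = 1.567255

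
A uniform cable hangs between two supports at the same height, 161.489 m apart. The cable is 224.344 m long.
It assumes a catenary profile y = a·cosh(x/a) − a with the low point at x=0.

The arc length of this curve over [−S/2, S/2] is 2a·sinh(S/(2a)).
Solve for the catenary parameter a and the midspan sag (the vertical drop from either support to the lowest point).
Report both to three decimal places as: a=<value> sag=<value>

seed: a₀ = √(S³/(24(L−S))) = √(161.489³/(24·62.855)) = 52.837089
iter 1: u=1.528178  f(a)=+7.761e+00  f'(a)=-2.983e+00  a ← 52.837089 − (+7.761e+00/-2.983e+00) = 55.438629
iter 2: u=1.456466  f(a)=+6.100e-01  f'(a)=-2.531e+00  a ← 55.438629 − (+6.100e-01/-2.531e+00) = 55.679638
iter 3: u=1.450162  f(a)=+4.479e-03  f'(a)=-2.494e+00  a ← 55.679638 − (+4.479e-03/-2.494e+00) = 55.681434
iter 4: u=1.450115  f(a)=+2.454e-07  f'(a)=-2.494e+00  a ← 55.681434 − (+2.454e-07/-2.494e+00) = 55.681434
iter 5: u=1.450115  f(a)=+0.000e+00  f'(a)=-2.494e+00  a ← 55.681434 − (+0.000e+00/-2.494e+00) = 55.681434
converged: |Δa| < 1e-12 after 5 iterations
sag = a·(cosh(S/(2a)) − 1) = 55.681434·(cosh(1.450115) − 1) = 69.550270
T_max/T_min = cosh(S/(2a)) = 2.249075

a=55.681 sag=69.550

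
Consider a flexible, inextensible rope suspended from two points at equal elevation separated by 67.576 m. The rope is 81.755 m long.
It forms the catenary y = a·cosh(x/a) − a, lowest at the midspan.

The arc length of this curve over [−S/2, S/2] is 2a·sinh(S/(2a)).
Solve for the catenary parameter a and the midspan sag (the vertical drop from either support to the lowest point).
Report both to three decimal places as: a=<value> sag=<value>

seed: a₀ = √(S³/(24(L−S))) = √(67.576³/(24·14.179)) = 30.113435
iter 1: u=1.122024  f(a)=+9.198e-01  f'(a)=-1.066e+00  a ← 30.113435 − (+9.198e-01/-1.066e+00) = 30.976469
iter 2: u=1.090763  f(a)=+4.102e-02  f'(a)=-9.726e-01  a ← 30.976469 − (+4.102e-02/-9.726e-01) = 31.018648
iter 3: u=1.089280  f(a)=+9.004e-05  f'(a)=-9.683e-01  a ← 31.018648 − (+9.004e-05/-9.683e-01) = 31.018740
iter 4: u=1.089277  f(a)=+4.358e-10  f'(a)=-9.683e-01  a ← 31.018740 − (+4.358e-10/-9.683e-01) = 31.018740
iter 5: u=1.089277  f(a)=+0.000e+00  f'(a)=-9.683e-01  a ← 31.018740 − (+0.000e+00/-9.683e-01) = 31.018740
converged: |Δa| < 1e-12 after 5 iterations
sag = a·(cosh(S/(2a)) − 1) = 31.018740·(cosh(1.089277) − 1) = 20.295315
T_max/T_min = cosh(S/(2a)) = 1.654292

a=31.019 sag=20.295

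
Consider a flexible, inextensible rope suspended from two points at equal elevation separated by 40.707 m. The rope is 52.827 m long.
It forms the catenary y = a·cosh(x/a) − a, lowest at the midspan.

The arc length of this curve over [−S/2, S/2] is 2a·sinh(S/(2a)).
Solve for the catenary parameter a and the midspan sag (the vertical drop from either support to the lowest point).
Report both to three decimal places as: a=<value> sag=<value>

a=15.866 sag=14.946

seed: a₀ = √(S³/(24(L−S))) = √(40.707³/(24·12.120)) = 15.228135
iter 1: u=1.336572  f(a)=+1.130e+00  f'(a)=-1.895e+00  a ← 15.228135 − (+1.130e+00/-1.895e+00) = 15.824355
iter 2: u=1.286214  f(a)=+6.974e-02  f'(a)=-1.668e+00  a ← 15.824355 − (+6.974e-02/-1.668e+00) = 15.866177
iter 3: u=1.282823  f(a)=+3.044e-04  f'(a)=-1.653e+00  a ← 15.866177 − (+3.044e-04/-1.653e+00) = 15.866361
iter 4: u=1.282808  f(a)=+5.856e-09  f'(a)=-1.653e+00  a ← 15.866361 − (+5.856e-09/-1.653e+00) = 15.866361
iter 5: u=1.282808  f(a)=+0.000e+00  f'(a)=-1.653e+00  a ← 15.866361 − (+0.000e+00/-1.653e+00) = 15.866361
converged: |Δa| < 1e-12 after 5 iterations
sag = a·(cosh(S/(2a)) − 1) = 15.866361·(cosh(1.282808) − 1) = 14.946208
T_max/T_min = cosh(S/(2a)) = 1.942006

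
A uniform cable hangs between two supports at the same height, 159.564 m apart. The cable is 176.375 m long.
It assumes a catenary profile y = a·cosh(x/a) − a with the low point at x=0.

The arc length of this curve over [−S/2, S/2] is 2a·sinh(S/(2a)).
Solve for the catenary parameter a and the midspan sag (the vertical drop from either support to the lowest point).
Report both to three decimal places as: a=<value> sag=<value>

a=101.895 sag=32.863

seed: a₀ = √(S³/(24(L−S))) = √(159.564³/(24·16.811)) = 100.345980
iter 1: u=0.795069  f(a)=+5.394e-01  f'(a)=-3.567e-01  a ← 100.345980 − (+5.394e-01/-3.567e-01) = 101.858094
iter 2: u=0.783266  f(a)=+1.243e-02  f'(a)=-3.404e-01  a ← 101.858094 − (+1.243e-02/-3.404e-01) = 101.894618
iter 3: u=0.782985  f(a)=+6.954e-06  f'(a)=-3.401e-01  a ← 101.894618 − (+6.954e-06/-3.401e-01) = 101.894638
iter 4: u=0.782985  f(a)=+2.132e-12  f'(a)=-3.401e-01  a ← 101.894638 − (+2.132e-12/-3.401e-01) = 101.894638
converged: |Δa| < 1e-12 after 4 iterations
sag = a·(cosh(S/(2a)) − 1) = 101.894638·(cosh(0.782985) − 1) = 32.862745
T_max/T_min = cosh(S/(2a)) = 1.322517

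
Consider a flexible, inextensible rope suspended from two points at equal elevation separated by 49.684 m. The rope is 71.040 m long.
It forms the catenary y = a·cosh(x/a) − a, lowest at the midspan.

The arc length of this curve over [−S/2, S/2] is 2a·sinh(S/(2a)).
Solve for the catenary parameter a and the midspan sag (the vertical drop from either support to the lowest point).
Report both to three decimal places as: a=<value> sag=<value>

seed: a₀ = √(S³/(24(L−S))) = √(49.684³/(24·21.356)) = 15.468894
iter 1: u=1.605933  f(a)=+2.929e+00  f'(a)=-3.542e+00  a ← 15.468894 − (+2.929e+00/-3.542e+00) = 16.295860
iter 2: u=1.524436  f(a)=+2.513e-01  f'(a)=-2.958e+00  a ← 16.295860 − (+2.513e-01/-2.958e+00) = 16.380808
iter 3: u=1.516531  f(a)=+2.233e-03  f'(a)=-2.906e+00  a ← 16.380808 − (+2.233e-03/-2.906e+00) = 16.381577
iter 4: u=1.516460  f(a)=+1.798e-07  f'(a)=-2.905e+00  a ← 16.381577 − (+1.798e-07/-2.905e+00) = 16.381577
iter 5: u=1.516460  f(a)=+0.000e+00  f'(a)=-2.905e+00  a ← 16.381577 − (+0.000e+00/-2.905e+00) = 16.381577
converged: |Δa| < 1e-12 after 5 iterations
sag = a·(cosh(S/(2a)) − 1) = 16.381577·(cosh(1.516460) − 1) = 22.733976
T_max/T_min = cosh(S/(2a)) = 2.387777

a=16.382 sag=22.734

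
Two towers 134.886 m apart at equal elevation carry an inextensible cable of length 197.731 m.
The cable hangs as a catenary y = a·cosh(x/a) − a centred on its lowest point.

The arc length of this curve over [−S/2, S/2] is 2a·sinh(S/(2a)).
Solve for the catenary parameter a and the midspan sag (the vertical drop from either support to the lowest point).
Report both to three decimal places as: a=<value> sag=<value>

seed: a₀ = √(S³/(24(L−S))) = √(134.886³/(24·62.845)) = 40.337532
iter 1: u=1.671966  f(a)=+9.392e+00  f'(a)=-4.079e+00  a ← 40.337532 − (+9.392e+00/-4.079e+00) = 42.640272
iter 2: u=1.581674  f(a)=+8.643e-01  f'(a)=-3.360e+00  a ← 42.640272 − (+8.643e-01/-3.360e+00) = 42.897529
iter 3: u=1.572188  f(a)=+8.957e-03  f'(a)=-3.290e+00  a ← 42.897529 − (+8.957e-03/-3.290e+00) = 42.900251
iter 4: u=1.572089  f(a)=+9.840e-07  f'(a)=-3.290e+00  a ← 42.900251 − (+9.840e-07/-3.290e+00) = 42.900251
iter 5: u=1.572089  f(a)=+2.842e-14  f'(a)=-3.290e+00  a ← 42.900251 − (+2.842e-14/-3.290e+00) = 42.900251
converged: |Δa| < 1e-12 after 5 iterations
sag = a·(cosh(S/(2a)) − 1) = 42.900251·(cosh(1.572089) − 1) = 64.871817
T_max/T_min = cosh(S/(2a)) = 2.512155

a=42.900 sag=64.872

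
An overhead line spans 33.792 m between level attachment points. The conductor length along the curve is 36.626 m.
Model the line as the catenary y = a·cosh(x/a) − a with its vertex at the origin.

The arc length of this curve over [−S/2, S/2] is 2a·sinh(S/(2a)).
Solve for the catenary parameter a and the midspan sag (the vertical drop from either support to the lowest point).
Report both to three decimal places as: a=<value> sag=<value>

seed: a₀ = √(S³/(24(L−S))) = √(33.792³/(24·2.834)) = 23.818549
iter 1: u=0.709363  f(a)=+7.216e-02  f'(a)=-2.502e-01  a ← 23.818549 − (+7.216e-02/-2.502e-01) = 24.107020
iter 2: u=0.700875  f(a)=+1.332e-03  f'(a)=-2.410e-01  a ← 24.107020 − (+1.332e-03/-2.410e-01) = 24.112547
iter 3: u=0.700714  f(a)=+4.727e-07  f'(a)=-2.408e-01  a ← 24.112547 − (+4.727e-07/-2.408e-01) = 24.112549
iter 4: u=0.700714  f(a)=+6.395e-14  f'(a)=-2.408e-01  a ← 24.112549 − (+6.395e-14/-2.408e-01) = 24.112549
converged: |Δa| < 1e-12 after 4 iterations
sag = a·(cosh(S/(2a)) − 1) = 24.112549·(cosh(0.700714) − 1) = 6.165843
T_max/T_min = cosh(S/(2a)) = 1.255711

a=24.113 sag=6.166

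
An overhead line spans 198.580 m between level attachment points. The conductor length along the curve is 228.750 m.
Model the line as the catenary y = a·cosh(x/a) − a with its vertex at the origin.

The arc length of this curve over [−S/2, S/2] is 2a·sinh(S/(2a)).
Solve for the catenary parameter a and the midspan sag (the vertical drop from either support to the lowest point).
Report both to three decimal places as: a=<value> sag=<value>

a=106.286 sag=49.850

seed: a₀ = √(S³/(24(L−S))) = √(198.580³/(24·30.170)) = 103.994407
iter 1: u=0.954763  f(a)=+1.405e+00  f'(a)=-6.349e-01  a ← 103.994407 − (+1.405e+00/-6.349e-01) = 106.207996
iter 2: u=0.934864  f(a)=+4.612e-02  f'(a)=-5.938e-01  a ← 106.207996 − (+4.612e-02/-5.938e-01) = 106.285670
iter 3: u=0.934180  f(a)=+5.342e-05  f'(a)=-5.924e-01  a ← 106.285670 − (+5.342e-05/-5.924e-01) = 106.285760
iter 4: u=0.934180  f(a)=+7.188e-11  f'(a)=-5.924e-01  a ← 106.285760 − (+7.188e-11/-5.924e-01) = 106.285760
iter 5: u=0.934180  f(a)=-8.527e-14  f'(a)=-5.924e-01  a ← 106.285760 − (-8.527e-14/-5.924e-01) = 106.285760
converged: |Δa| < 1e-12 after 5 iterations
sag = a·(cosh(S/(2a)) − 1) = 106.285760·(cosh(0.934180) − 1) = 49.849769
T_max/T_min = cosh(S/(2a)) = 1.469016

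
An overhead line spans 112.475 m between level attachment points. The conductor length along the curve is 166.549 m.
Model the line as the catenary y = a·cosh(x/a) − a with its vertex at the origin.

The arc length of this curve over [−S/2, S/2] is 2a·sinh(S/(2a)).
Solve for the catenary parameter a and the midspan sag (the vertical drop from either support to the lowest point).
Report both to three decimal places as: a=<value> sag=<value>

a=35.277 sag=55.162

seed: a₀ = √(S³/(24(L−S))) = √(112.475³/(24·54.074)) = 33.111902
iter 1: u=1.698407  f(a)=+8.357e+00  f'(a)=-4.311e+00  a ← 33.111902 − (+8.357e+00/-4.311e+00) = 35.050505
iter 2: u=1.604470  f(a)=+7.901e-01  f'(a)=-3.531e+00  a ← 35.050505 − (+7.901e-01/-3.531e+00) = 35.274279
iter 3: u=1.594292  f(a)=+8.692e-03  f'(a)=-3.454e+00  a ← 35.274279 − (+8.692e-03/-3.454e+00) = 35.276796
iter 4: u=1.594178  f(a)=+1.077e-06  f'(a)=-3.453e+00  a ← 35.276796 − (+1.077e-06/-3.453e+00) = 35.276796
iter 5: u=1.594178  f(a)=+5.684e-14  f'(a)=-3.453e+00  a ← 35.276796 − (+5.684e-14/-3.453e+00) = 35.276796
converged: |Δa| < 1e-12 after 5 iterations
sag = a·(cosh(S/(2a)) − 1) = 35.276796·(cosh(1.594178) − 1) = 55.161551
T_max/T_min = cosh(S/(2a)) = 2.563678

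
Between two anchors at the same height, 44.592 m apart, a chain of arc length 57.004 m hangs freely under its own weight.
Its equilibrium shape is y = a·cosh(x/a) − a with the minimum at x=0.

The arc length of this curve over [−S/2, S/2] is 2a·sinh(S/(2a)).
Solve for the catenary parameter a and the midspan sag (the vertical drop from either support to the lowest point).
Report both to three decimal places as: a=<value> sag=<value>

seed: a₀ = √(S³/(24(L−S))) = √(44.592³/(24·12.412)) = 17.252774
iter 1: u=1.292314  f(a)=+1.079e+00  f'(a)=-1.694e+00  a ← 17.252774 − (+1.079e+00/-1.694e+00) = 17.889540
iter 2: u=1.246315  f(a)=+6.259e-02  f'(a)=-1.503e+00  a ← 17.889540 − (+6.259e-02/-1.503e+00) = 17.931197
iter 3: u=1.243419  f(a)=+2.395e-04  f'(a)=-1.491e+00  a ← 17.931197 − (+2.395e-04/-1.491e+00) = 17.931358
iter 4: u=1.243408  f(a)=+3.536e-09  f'(a)=-1.491e+00  a ← 17.931358 − (+3.536e-09/-1.491e+00) = 17.931358
iter 5: u=1.243408  f(a)=+0.000e+00  f'(a)=-1.491e+00  a ← 17.931358 − (+0.000e+00/-1.491e+00) = 17.931358
converged: |Δa| < 1e-12 after 5 iterations
sag = a·(cosh(S/(2a)) − 1) = 17.931358·(cosh(1.243408) − 1) = 15.742038
T_max/T_min = cosh(S/(2a)) = 1.877906

a=17.931 sag=15.742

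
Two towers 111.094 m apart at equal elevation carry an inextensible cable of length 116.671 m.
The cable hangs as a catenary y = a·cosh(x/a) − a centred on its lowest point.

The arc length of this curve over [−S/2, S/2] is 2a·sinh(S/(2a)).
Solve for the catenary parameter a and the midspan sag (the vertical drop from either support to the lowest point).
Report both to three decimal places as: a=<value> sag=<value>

seed: a₀ = √(S³/(24(L−S))) = √(111.094³/(24·5.577)) = 101.211524
iter 1: u=0.548821  f(a)=+8.460e-02  f'(a)=-1.136e-01  a ← 101.211524 − (+8.460e-02/-1.136e-01) = 101.956465
iter 2: u=0.544811  f(a)=+9.431e-04  f'(a)=-1.110e-01  a ← 101.956465 − (+9.431e-04/-1.110e-01) = 101.964959
iter 3: u=0.544766  f(a)=+1.201e-07  f'(a)=-1.110e-01  a ← 101.964959 − (+1.201e-07/-1.110e-01) = 101.964960
iter 4: u=0.544766  f(a)=-1.421e-14  f'(a)=-1.110e-01  a ← 101.964960 − (-1.421e-14/-1.110e-01) = 101.964960
converged: |Δa| < 1e-12 after 4 iterations
sag = a·(cosh(S/(2a)) − 1) = 101.964960·(cosh(0.544766) − 1) = 15.507946
T_max/T_min = cosh(S/(2a)) = 1.152091

a=101.965 sag=15.508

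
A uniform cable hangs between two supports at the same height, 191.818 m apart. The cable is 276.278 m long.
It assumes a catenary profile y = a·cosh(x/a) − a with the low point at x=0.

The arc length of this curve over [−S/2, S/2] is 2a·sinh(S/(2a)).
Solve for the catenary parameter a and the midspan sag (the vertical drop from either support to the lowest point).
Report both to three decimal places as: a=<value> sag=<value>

a=62.566 sag=89.081

seed: a₀ = √(S³/(24(L−S))) = √(191.818³/(24·84.460)) = 59.006911
iter 1: u=1.625386  f(a)=+1.188e+01  f'(a)=-3.694e+00  a ← 59.006911 − (+1.188e+01/-3.694e+00) = 62.224268
iter 2: u=1.541344  f(a)=+1.041e+00  f'(a)=-3.073e+00  a ← 62.224268 − (+1.041e+00/-3.073e+00) = 62.563155
iter 3: u=1.532995  f(a)=+9.689e-03  f'(a)=-3.016e+00  a ← 62.563155 − (+9.689e-03/-3.016e+00) = 62.566368
iter 4: u=1.532916  f(a)=+8.560e-07  f'(a)=-3.015e+00  a ← 62.566368 − (+8.560e-07/-3.015e+00) = 62.566368
iter 5: u=1.532916  f(a)=-5.684e-14  f'(a)=-3.015e+00  a ← 62.566368 − (-5.684e-14/-3.015e+00) = 62.566368
converged: |Δa| < 1e-12 after 5 iterations
sag = a·(cosh(S/(2a)) − 1) = 62.566368·(cosh(1.532916) − 1) = 89.081031
T_max/T_min = cosh(S/(2a)) = 2.423785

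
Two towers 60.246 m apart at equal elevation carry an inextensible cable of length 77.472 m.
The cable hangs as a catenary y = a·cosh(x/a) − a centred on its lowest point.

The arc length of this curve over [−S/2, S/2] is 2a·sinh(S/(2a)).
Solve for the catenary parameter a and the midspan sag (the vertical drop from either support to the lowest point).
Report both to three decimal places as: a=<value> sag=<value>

a=23.926 sag=21.603

seed: a₀ = √(S³/(24(L−S))) = √(60.246³/(24·17.226)) = 22.998234
iter 1: u=1.309796  f(a)=+1.539e+00  f'(a)=-1.771e+00  a ← 22.998234 − (+1.539e+00/-1.771e+00) = 23.867341
iter 2: u=1.262101  f(a)=+9.157e-02  f'(a)=-1.566e+00  a ← 23.867341 − (+9.157e-02/-1.566e+00) = 23.925803
iter 3: u=1.259017  f(a)=+3.693e-04  f'(a)=-1.554e+00  a ← 23.925803 − (+3.693e-04/-1.554e+00) = 23.926040
iter 4: u=1.259005  f(a)=+6.060e-09  f'(a)=-1.554e+00  a ← 23.926040 − (+6.060e-09/-1.554e+00) = 23.926040
iter 5: u=1.259005  f(a)=-1.421e-14  f'(a)=-1.554e+00  a ← 23.926040 − (-1.421e-14/-1.554e+00) = 23.926040
converged: |Δa| < 1e-12 after 5 iterations
sag = a·(cosh(S/(2a)) − 1) = 23.926040·(cosh(1.259005) − 1) = 21.603435
T_max/T_min = cosh(S/(2a)) = 1.902926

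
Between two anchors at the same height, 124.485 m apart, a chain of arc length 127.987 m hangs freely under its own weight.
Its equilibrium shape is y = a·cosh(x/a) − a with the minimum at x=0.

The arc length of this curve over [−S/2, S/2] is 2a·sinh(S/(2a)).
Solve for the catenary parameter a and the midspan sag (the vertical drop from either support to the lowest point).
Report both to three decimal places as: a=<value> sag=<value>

a=152.135 sag=12.911

seed: a₀ = √(S³/(24(L−S))) = √(124.485³/(24·3.502)) = 151.499725
iter 1: u=0.410842  f(a)=+2.967e-02  f'(a)=-4.702e-02  a ← 151.499725 − (+2.967e-02/-4.702e-02) = 152.130879
iter 2: u=0.409138  f(a)=+1.865e-04  f'(a)=-4.643e-02  a ← 152.130879 − (+1.865e-04/-4.643e-02) = 152.134895
iter 3: u=0.409127  f(a)=+7.466e-09  f'(a)=-4.642e-02  a ← 152.134895 − (+7.466e-09/-4.642e-02) = 152.134895
iter 4: u=0.409127  f(a)=-1.421e-14  f'(a)=-4.642e-02  a ← 152.134895 − (-1.421e-14/-4.642e-02) = 152.134895
converged: |Δa| < 1e-12 after 4 iterations
sag = a·(cosh(S/(2a)) − 1) = 152.134895·(cosh(0.409127) − 1) = 12.911142
T_max/T_min = cosh(S/(2a)) = 1.084866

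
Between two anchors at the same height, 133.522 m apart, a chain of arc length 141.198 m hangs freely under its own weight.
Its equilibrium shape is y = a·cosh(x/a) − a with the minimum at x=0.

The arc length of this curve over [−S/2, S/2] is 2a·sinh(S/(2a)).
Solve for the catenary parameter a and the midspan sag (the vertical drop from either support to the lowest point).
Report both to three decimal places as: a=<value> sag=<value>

a=114.640 sag=19.995

seed: a₀ = √(S³/(24(L−S))) = √(133.522³/(24·7.676)) = 113.672691
iter 1: u=0.587309  f(a)=+1.335e-01  f'(a)=-1.398e-01  a ← 113.672691 − (+1.335e-01/-1.398e-01) = 114.627665
iter 2: u=0.582416  f(a)=+1.701e-03  f'(a)=-1.362e-01  a ← 114.627665 − (+1.701e-03/-1.362e-01) = 114.640149
iter 3: u=0.582353  f(a)=+2.840e-07  f'(a)=-1.362e-01  a ← 114.640149 − (+2.840e-07/-1.362e-01) = 114.640151
iter 4: u=0.582353  f(a)=+2.842e-14  f'(a)=-1.362e-01  a ← 114.640151 − (+2.842e-14/-1.362e-01) = 114.640151
converged: |Δa| < 1e-12 after 4 iterations
sag = a·(cosh(S/(2a)) − 1) = 114.640151·(cosh(0.582353) − 1) = 19.994848
T_max/T_min = cosh(S/(2a)) = 1.174414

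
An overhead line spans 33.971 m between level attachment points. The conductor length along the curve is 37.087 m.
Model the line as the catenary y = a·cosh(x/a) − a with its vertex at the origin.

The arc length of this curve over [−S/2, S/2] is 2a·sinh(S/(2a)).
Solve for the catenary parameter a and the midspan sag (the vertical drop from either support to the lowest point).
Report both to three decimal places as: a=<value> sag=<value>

a=23.204 sag=6.499

seed: a₀ = √(S³/(24(L−S))) = √(33.971³/(24·3.116)) = 22.895923
iter 1: u=0.741857  f(a)=+8.688e-02  f'(a)=-2.875e-01  a ← 22.895923 − (+8.688e-02/-2.875e-01) = 23.198140
iter 2: u=0.732192  f(a)=+1.750e-03  f'(a)=-2.760e-01  a ← 23.198140 − (+1.750e-03/-2.760e-01) = 23.204481
iter 3: u=0.731992  f(a)=+7.425e-07  f'(a)=-2.758e-01  a ← 23.204481 − (+7.425e-07/-2.758e-01) = 23.204484
iter 4: u=0.731992  f(a)=+1.279e-13  f'(a)=-2.758e-01  a ← 23.204484 − (+1.279e-13/-2.758e-01) = 23.204484
converged: |Δa| < 1e-12 after 4 iterations
sag = a·(cosh(S/(2a)) − 1) = 23.204484·(cosh(0.731992) − 1) = 6.499211
T_max/T_min = cosh(S/(2a)) = 1.280084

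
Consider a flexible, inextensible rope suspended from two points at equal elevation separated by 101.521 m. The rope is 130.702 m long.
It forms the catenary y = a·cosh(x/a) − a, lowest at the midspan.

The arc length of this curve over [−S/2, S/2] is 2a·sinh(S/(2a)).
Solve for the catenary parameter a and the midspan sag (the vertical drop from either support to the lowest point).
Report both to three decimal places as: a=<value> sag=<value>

seed: a₀ = √(S³/(24(L−S))) = √(101.521³/(24·29.181)) = 38.652548
iter 1: u=1.313251  f(a)=+2.622e+00  f'(a)=-1.787e+00  a ← 38.652548 − (+2.622e+00/-1.787e+00) = 40.120000
iter 2: u=1.265217  f(a)=+1.567e-01  f'(a)=-1.579e+00  a ← 40.120000 − (+1.567e-01/-1.579e+00) = 40.219249
iter 3: u=1.262095  f(a)=+6.386e-04  f'(a)=-1.566e+00  a ← 40.219249 − (+6.386e-04/-1.566e+00) = 40.219657
iter 4: u=1.262082  f(a)=+1.070e-08  f'(a)=-1.566e+00  a ← 40.219657 − (+1.070e-08/-1.566e+00) = 40.219657
iter 5: u=1.262082  f(a)=+0.000e+00  f'(a)=-1.566e+00  a ← 40.219657 − (+0.000e+00/-1.566e+00) = 40.219657
converged: |Δa| < 1e-12 after 5 iterations
sag = a·(cosh(S/(2a)) − 1) = 40.219657·(cosh(1.262082) − 1) = 36.516084
T_max/T_min = cosh(S/(2a)) = 1.907916

a=40.220 sag=36.516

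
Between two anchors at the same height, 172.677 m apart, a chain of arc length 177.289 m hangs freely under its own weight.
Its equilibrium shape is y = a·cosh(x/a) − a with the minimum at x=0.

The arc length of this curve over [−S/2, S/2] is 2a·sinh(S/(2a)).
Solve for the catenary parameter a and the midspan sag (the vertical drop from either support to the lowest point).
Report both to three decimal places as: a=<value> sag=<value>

seed: a₀ = √(S³/(24(L−S))) = √(172.677³/(24·4.612)) = 215.675827
iter 1: u=0.400316  f(a)=+3.710e-02  f'(a)=-4.346e-02  a ← 215.675827 − (+3.710e-02/-4.346e-02) = 216.529441
iter 2: u=0.398738  f(a)=+2.214e-04  f'(a)=-4.294e-02  a ← 216.529441 − (+2.214e-04/-4.294e-02) = 216.534596
iter 3: u=0.398728  f(a)=+7.990e-09  f'(a)=-4.294e-02  a ← 216.534596 − (+7.990e-09/-4.294e-02) = 216.534597
iter 4: u=0.398728  f(a)=+0.000e+00  f'(a)=-4.294e-02  a ← 216.534597 − (+0.000e+00/-4.294e-02) = 216.534597
converged: |Δa| < 1e-12 after 4 iterations
sag = a·(cosh(S/(2a)) − 1) = 216.534597·(cosh(0.398728) − 1) = 17.442067
T_max/T_min = cosh(S/(2a)) = 1.080551

a=216.535 sag=17.442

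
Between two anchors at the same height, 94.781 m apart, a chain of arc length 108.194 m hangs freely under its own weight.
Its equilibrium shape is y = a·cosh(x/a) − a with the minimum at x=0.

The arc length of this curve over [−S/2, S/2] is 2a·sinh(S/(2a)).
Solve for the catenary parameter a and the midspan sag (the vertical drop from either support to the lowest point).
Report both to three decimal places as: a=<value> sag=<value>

seed: a₀ = √(S³/(24(L−S))) = √(94.781³/(24·13.413)) = 51.429624
iter 1: u=0.921463  f(a)=+5.811e-01  f'(a)=-5.673e-01  a ← 51.429624 − (+5.811e-01/-5.673e-01) = 52.454012
iter 2: u=0.903468  f(a)=+1.782e-02  f'(a)=-5.330e-01  a ← 52.454012 − (+1.782e-02/-5.330e-01) = 52.487440
iter 3: u=0.902892  f(a)=+1.792e-05  f'(a)=-5.319e-01  a ← 52.487440 − (+1.792e-05/-5.319e-01) = 52.487474
iter 4: u=0.902892  f(a)=+1.819e-11  f'(a)=-5.319e-01  a ← 52.487474 − (+1.819e-11/-5.319e-01) = 52.487474
converged: |Δa| < 1e-12 after 4 iterations
sag = a·(cosh(S/(2a)) − 1) = 52.487474·(cosh(0.902892) − 1) = 22.887723
T_max/T_min = cosh(S/(2a)) = 1.436061

a=52.487 sag=22.888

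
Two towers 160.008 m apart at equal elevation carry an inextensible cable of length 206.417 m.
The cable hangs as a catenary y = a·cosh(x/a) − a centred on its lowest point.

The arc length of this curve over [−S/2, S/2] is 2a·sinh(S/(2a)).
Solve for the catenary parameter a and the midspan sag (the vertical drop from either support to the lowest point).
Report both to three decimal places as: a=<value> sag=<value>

a=63.126 sag=57.857

seed: a₀ = √(S³/(24(L−S))) = √(160.008³/(24·46.409)) = 60.646511
iter 1: u=1.319186  f(a)=+4.210e+00  f'(a)=-1.814e+00  a ← 60.646511 − (+4.210e+00/-1.814e+00) = 62.967234
iter 2: u=1.270566  f(a)=+2.537e-01  f'(a)=-1.601e+00  a ← 62.967234 − (+2.537e-01/-1.601e+00) = 63.125665
iter 3: u=1.267377  f(a)=+1.052e-03  f'(a)=-1.588e+00  a ← 63.125665 − (+1.052e-03/-1.588e+00) = 63.126328
iter 4: u=1.267363  f(a)=+1.826e-08  f'(a)=-1.588e+00  a ← 63.126328 − (+1.826e-08/-1.588e+00) = 63.126328
iter 5: u=1.267363  f(a)=-2.842e-14  f'(a)=-1.588e+00  a ← 63.126328 − (-2.842e-14/-1.588e+00) = 63.126328
converged: |Δa| < 1e-12 after 5 iterations
sag = a·(cosh(S/(2a)) − 1) = 63.126328·(cosh(1.267363) − 1) = 57.856843
T_max/T_min = cosh(S/(2a)) = 1.916525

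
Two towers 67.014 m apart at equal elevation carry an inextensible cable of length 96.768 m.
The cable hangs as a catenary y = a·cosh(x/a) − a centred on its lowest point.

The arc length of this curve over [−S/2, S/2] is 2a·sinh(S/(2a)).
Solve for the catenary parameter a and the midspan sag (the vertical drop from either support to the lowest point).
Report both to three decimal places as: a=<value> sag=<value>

a=21.777 sag=31.282

seed: a₀ = √(S³/(24(L−S))) = √(67.014³/(24·29.754)) = 20.529105
iter 1: u=1.632171  f(a)=+4.224e+00  f'(a)=-3.748e+00  a ← 20.529105 − (+4.224e+00/-3.748e+00) = 21.656096
iter 2: u=1.547232  f(a)=+3.728e-01  f'(a)=-3.113e+00  a ← 21.656096 − (+3.728e-01/-3.113e+00) = 21.775838
iter 3: u=1.538724  f(a)=+3.524e-03  f'(a)=-3.055e+00  a ← 21.775838 − (+3.524e-03/-3.055e+00) = 21.776992
iter 4: u=1.538642  f(a)=+3.216e-07  f'(a)=-3.054e+00  a ← 21.776992 − (+3.216e-07/-3.054e+00) = 21.776992
iter 5: u=1.538642  f(a)=+1.421e-14  f'(a)=-3.054e+00  a ← 21.776992 − (+1.421e-14/-3.054e+00) = 21.776992
converged: |Δa| < 1e-12 after 5 iterations
sag = a·(cosh(S/(2a)) − 1) = 21.776992·(cosh(1.538642) − 1) = 31.281927
T_max/T_min = cosh(S/(2a)) = 2.436467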